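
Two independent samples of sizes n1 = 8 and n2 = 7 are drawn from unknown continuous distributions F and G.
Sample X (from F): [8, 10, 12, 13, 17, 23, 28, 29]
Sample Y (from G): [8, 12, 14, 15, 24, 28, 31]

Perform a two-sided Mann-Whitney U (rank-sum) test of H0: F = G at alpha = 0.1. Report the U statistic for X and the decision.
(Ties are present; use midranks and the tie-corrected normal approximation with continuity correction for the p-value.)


Step 1: Combine and sort all 15 observations; assign midranks.
sorted (value, group): (8,X), (8,Y), (10,X), (12,X), (12,Y), (13,X), (14,Y), (15,Y), (17,X), (23,X), (24,Y), (28,X), (28,Y), (29,X), (31,Y)
ranks: 8->1.5, 8->1.5, 10->3, 12->4.5, 12->4.5, 13->6, 14->7, 15->8, 17->9, 23->10, 24->11, 28->12.5, 28->12.5, 29->14, 31->15
Step 2: Rank sum for X: R1 = 1.5 + 3 + 4.5 + 6 + 9 + 10 + 12.5 + 14 = 60.5.
Step 3: U_X = R1 - n1(n1+1)/2 = 60.5 - 8*9/2 = 60.5 - 36 = 24.5.
       U_Y = n1*n2 - U_X = 56 - 24.5 = 31.5.
Step 4: Ties are present, so use the tie-corrected normal approximation (with continuity correction) for the p-value.
Step 5: p-value = 0.727753; compare to alpha = 0.1. fail to reject H0.

U_X = 24.5, p = 0.727753, fail to reject H0 at alpha = 0.1.


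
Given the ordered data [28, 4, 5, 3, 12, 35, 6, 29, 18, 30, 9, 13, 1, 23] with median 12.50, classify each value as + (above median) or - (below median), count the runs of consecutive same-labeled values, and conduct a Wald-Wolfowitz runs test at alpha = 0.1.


Step 1: Compute median = 12.50; label A = above, B = below.
Labels in order: ABBBBABAAABABA  (n_A = 7, n_B = 7)
Step 2: Count runs R = 9.
Step 3: Under H0 (random ordering), E[R] = 2*n_A*n_B/(n_A+n_B) + 1 = 2*7*7/14 + 1 = 8.0000.
        Var[R] = 2*n_A*n_B*(2*n_A*n_B - n_A - n_B) / ((n_A+n_B)^2 * (n_A+n_B-1)) = 8232/2548 = 3.2308.
        SD[R] = 1.7974.
Step 4: Continuity-corrected z = (R - 0.5 - E[R]) / SD[R] = (9 - 0.5 - 8.0000) / 1.7974 = 0.2782.
Step 5: Two-sided p-value via normal approximation = 2*(1 - Phi(|z|)) = 0.780879.
Step 6: alpha = 0.1. fail to reject H0.

R = 9, z = 0.2782, p = 0.780879, fail to reject H0.


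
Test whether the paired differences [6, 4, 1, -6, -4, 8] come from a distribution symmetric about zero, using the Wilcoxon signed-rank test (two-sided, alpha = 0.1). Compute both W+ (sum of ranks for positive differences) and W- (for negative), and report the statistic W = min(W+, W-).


Step 1: Drop any zero differences (none here) and take |d_i|.
|d| = [6, 4, 1, 6, 4, 8]
Step 2: Midrank |d_i| (ties get averaged ranks).
ranks: |6|->4.5, |4|->2.5, |1|->1, |6|->4.5, |4|->2.5, |8|->6
Step 3: Attach original signs; sum ranks with positive sign and with negative sign.
W+ = 4.5 + 2.5 + 1 + 6 = 14
W- = 4.5 + 2.5 = 7
(Check: W+ + W- = 21 should equal n(n+1)/2 = 21.)
Step 4: Test statistic W = min(W+, W-) = 7.
Step 5: Ties in |d|, so use the tie-corrected normal approximation.
        E[W] = n(n+1)/4 = 6*7/4 = 10.5.
        Tie groups: |d|=4 (t=2), |d|=6 (t=2); sum(t^3 - t) = 12.
        Var[W] = n(n+1)(2n+1)/24 - sum(t^3-t)/48 = 546/24 - 12/48 = 22.5.
        z = (W - E[W]) / sqrt(Var[W]) = (7 - 10.5) / 4.7434 = -0.7379.
        Two-sided p = 2*Phi(z) = 0.460597.
Step 6: alpha = 0.1. fail to reject H0.

W+ = 14, W- = 7, W = min = 7, p = 0.460597, fail to reject H0.


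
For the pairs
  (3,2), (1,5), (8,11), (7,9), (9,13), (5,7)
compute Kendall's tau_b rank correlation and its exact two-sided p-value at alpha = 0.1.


Step 1: Enumerate the 15 unordered pairs (i,j) with i<j and classify each by sign(x_j-x_i) * sign(y_j-y_i).
  (1,2):dx=-2,dy=+3->D; (1,3):dx=+5,dy=+9->C; (1,4):dx=+4,dy=+7->C; (1,5):dx=+6,dy=+11->C
  (1,6):dx=+2,dy=+5->C; (2,3):dx=+7,dy=+6->C; (2,4):dx=+6,dy=+4->C; (2,5):dx=+8,dy=+8->C
  (2,6):dx=+4,dy=+2->C; (3,4):dx=-1,dy=-2->C; (3,5):dx=+1,dy=+2->C; (3,6):dx=-3,dy=-4->C
  (4,5):dx=+2,dy=+4->C; (4,6):dx=-2,dy=-2->C; (5,6):dx=-4,dy=-6->C
Step 2: C = 14, D = 1, total pairs = 15.
Step 3: tau = (C - D)/(n(n-1)/2) = (14 - 1)/15 = 0.866667.
Step 4: Exact two-sided p-value (enumerate n! = 720 permutations of y under H0): p = 0.016667.
Step 5: alpha = 0.1. reject H0.

tau_b = 0.8667 (C=14, D=1), p = 0.016667, reject H0.


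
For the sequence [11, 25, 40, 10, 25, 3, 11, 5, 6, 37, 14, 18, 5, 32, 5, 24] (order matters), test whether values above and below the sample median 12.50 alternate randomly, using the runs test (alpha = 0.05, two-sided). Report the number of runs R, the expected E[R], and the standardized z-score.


Step 1: Compute median = 12.50; label A = above, B = below.
Labels in order: BAABABBBBAAABABA  (n_A = 8, n_B = 8)
Step 2: Count runs R = 10.
Step 3: Under H0 (random ordering), E[R] = 2*n_A*n_B/(n_A+n_B) + 1 = 2*8*8/16 + 1 = 9.0000.
        Var[R] = 2*n_A*n_B*(2*n_A*n_B - n_A - n_B) / ((n_A+n_B)^2 * (n_A+n_B-1)) = 14336/3840 = 3.7333.
        SD[R] = 1.9322.
Step 4: Continuity-corrected z = (R - 0.5 - E[R]) / SD[R] = (10 - 0.5 - 9.0000) / 1.9322 = 0.2588.
Step 5: Two-sided p-value via normal approximation = 2*(1 - Phi(|z|)) = 0.795809.
Step 6: alpha = 0.05. fail to reject H0.

R = 10, z = 0.2588, p = 0.795809, fail to reject H0.


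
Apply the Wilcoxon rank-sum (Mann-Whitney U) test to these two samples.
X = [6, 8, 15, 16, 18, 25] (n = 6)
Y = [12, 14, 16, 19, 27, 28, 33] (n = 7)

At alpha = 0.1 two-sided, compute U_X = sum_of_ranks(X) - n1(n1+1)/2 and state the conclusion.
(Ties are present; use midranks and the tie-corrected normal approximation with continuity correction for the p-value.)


Step 1: Combine and sort all 13 observations; assign midranks.
sorted (value, group): (6,X), (8,X), (12,Y), (14,Y), (15,X), (16,X), (16,Y), (18,X), (19,Y), (25,X), (27,Y), (28,Y), (33,Y)
ranks: 6->1, 8->2, 12->3, 14->4, 15->5, 16->6.5, 16->6.5, 18->8, 19->9, 25->10, 27->11, 28->12, 33->13
Step 2: Rank sum for X: R1 = 1 + 2 + 5 + 6.5 + 8 + 10 = 32.5.
Step 3: U_X = R1 - n1(n1+1)/2 = 32.5 - 6*7/2 = 32.5 - 21 = 11.5.
       U_Y = n1*n2 - U_X = 42 - 11.5 = 30.5.
Step 4: Ties are present, so use the tie-corrected normal approximation (with continuity correction) for the p-value.
Step 5: p-value = 0.197926; compare to alpha = 0.1. fail to reject H0.

U_X = 11.5, p = 0.197926, fail to reject H0 at alpha = 0.1.


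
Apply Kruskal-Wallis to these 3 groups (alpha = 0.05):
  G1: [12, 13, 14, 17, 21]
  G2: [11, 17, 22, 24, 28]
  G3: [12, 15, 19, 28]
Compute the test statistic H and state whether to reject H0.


Step 1: Combine all N = 14 observations and assign midranks.
sorted (value, group, rank): (11,G2,1), (12,G1,2.5), (12,G3,2.5), (13,G1,4), (14,G1,5), (15,G3,6), (17,G1,7.5), (17,G2,7.5), (19,G3,9), (21,G1,10), (22,G2,11), (24,G2,12), (28,G2,13.5), (28,G3,13.5)
Step 2: Sum ranks within each group.
R_1 = 29 (n_1 = 5)
R_2 = 45 (n_2 = 5)
R_3 = 31 (n_3 = 4)
Step 3: H = 12/(N(N+1)) * sum(R_i^2/n_i) - 3(N+1)
     = 12/(14*15) * (29^2/5 + 45^2/5 + 31^2/4) - 3*15
     = 0.057143 * 813.45 - 45
     = 1.482857.
Step 4: Ties present; correction factor C = 1 - 18/(14^3 - 14) = 0.993407. Corrected H = 1.482857 / 0.993407 = 1.492699.
Step 5: Under H0, H ~ chi^2(2); p-value = 0.474094.
Step 6: alpha = 0.05. fail to reject H0.

H = 1.4927, df = 2, p = 0.474094, fail to reject H0.


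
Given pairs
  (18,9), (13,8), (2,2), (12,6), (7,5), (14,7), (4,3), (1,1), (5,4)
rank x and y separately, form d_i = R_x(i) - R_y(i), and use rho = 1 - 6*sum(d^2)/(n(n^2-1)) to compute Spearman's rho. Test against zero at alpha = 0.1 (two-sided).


Step 1: Rank x and y separately (midranks; no ties here).
rank(x): 18->9, 13->7, 2->2, 12->6, 7->5, 14->8, 4->3, 1->1, 5->4
rank(y): 9->9, 8->8, 2->2, 6->6, 5->5, 7->7, 3->3, 1->1, 4->4
Step 2: d_i = R_x(i) - R_y(i); compute d_i^2.
  (9-9)^2=0, (7-8)^2=1, (2-2)^2=0, (6-6)^2=0, (5-5)^2=0, (8-7)^2=1, (3-3)^2=0, (1-1)^2=0, (4-4)^2=0
sum(d^2) = 2.
Step 3: rho = 1 - 6*2 / (9*(9^2 - 1)) = 1 - 12/720 = 0.983333.
Step 4: Under H0, t = rho * sqrt((n-2)/(1-rho^2)) = 14.3096 ~ t(7).
Step 5: Two-sided p-value from the t-distribution with 7 df = 0.000002.
Step 6: alpha = 0.1. reject H0.

rho = 0.9833, p = 0.000002, reject H0 at alpha = 0.1.


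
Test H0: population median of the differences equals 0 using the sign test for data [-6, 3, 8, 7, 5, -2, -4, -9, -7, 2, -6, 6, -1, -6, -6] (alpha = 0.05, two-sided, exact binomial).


Step 1: Discard zero differences. Original n = 15; n_eff = number of nonzero differences = 15.
Nonzero differences (with sign): -6, +3, +8, +7, +5, -2, -4, -9, -7, +2, -6, +6, -1, -6, -6
Step 2: Count signs: positive = 6, negative = 9.
Step 3: Under H0: P(positive) = 0.5, so the number of positives S ~ Bin(15, 0.5).
Step 4: Two-sided exact p-value = sum of Bin(15,0.5) probabilities at or below the observed probability = 0.607239.
Step 5: alpha = 0.05. fail to reject H0.

n_eff = 15, pos = 6, neg = 9, p = 0.607239, fail to reject H0.


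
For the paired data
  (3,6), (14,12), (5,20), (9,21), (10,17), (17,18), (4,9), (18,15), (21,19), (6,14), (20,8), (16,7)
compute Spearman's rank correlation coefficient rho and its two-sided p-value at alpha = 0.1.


Step 1: Rank x and y separately (midranks; no ties here).
rank(x): 3->1, 14->7, 5->3, 9->5, 10->6, 17->9, 4->2, 18->10, 21->12, 6->4, 20->11, 16->8
rank(y): 6->1, 12->5, 20->11, 21->12, 17->8, 18->9, 9->4, 15->7, 19->10, 14->6, 8->3, 7->2
Step 2: d_i = R_x(i) - R_y(i); compute d_i^2.
  (1-1)^2=0, (7-5)^2=4, (3-11)^2=64, (5-12)^2=49, (6-8)^2=4, (9-9)^2=0, (2-4)^2=4, (10-7)^2=9, (12-10)^2=4, (4-6)^2=4, (11-3)^2=64, (8-2)^2=36
sum(d^2) = 242.
Step 3: rho = 1 - 6*242 / (12*(12^2 - 1)) = 1 - 1452/1716 = 0.153846.
Step 4: Under H0, t = rho * sqrt((n-2)/(1-rho^2)) = 0.4924 ~ t(10).
Step 5: Two-sided p-value from the t-distribution with 10 df = 0.633091.
Step 6: alpha = 0.1. fail to reject H0.

rho = 0.1538, p = 0.633091, fail to reject H0 at alpha = 0.1.


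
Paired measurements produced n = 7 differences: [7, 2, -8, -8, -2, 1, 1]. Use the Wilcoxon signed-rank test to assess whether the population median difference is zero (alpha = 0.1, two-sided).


Step 1: Drop any zero differences (none here) and take |d_i|.
|d| = [7, 2, 8, 8, 2, 1, 1]
Step 2: Midrank |d_i| (ties get averaged ranks).
ranks: |7|->5, |2|->3.5, |8|->6.5, |8|->6.5, |2|->3.5, |1|->1.5, |1|->1.5
Step 3: Attach original signs; sum ranks with positive sign and with negative sign.
W+ = 5 + 3.5 + 1.5 + 1.5 = 11.5
W- = 6.5 + 6.5 + 3.5 = 16.5
(Check: W+ + W- = 28 should equal n(n+1)/2 = 28.)
Step 4: Test statistic W = min(W+, W-) = 11.5.
Step 5: Ties in |d|, so use the tie-corrected normal approximation.
        E[W] = n(n+1)/4 = 7*8/4 = 14.
        Tie groups: |d|=1 (t=2), |d|=2 (t=2), |d|=8 (t=2); sum(t^3 - t) = 18.
        Var[W] = n(n+1)(2n+1)/24 - sum(t^3-t)/48 = 840/24 - 18/48 = 34.625.
        z = (W - E[W]) / sqrt(Var[W]) = (11.5 - 14) / 5.8843 = -0.4249.
        Two-sided p = 2*Phi(z) = 0.670939.
Step 6: alpha = 0.1. fail to reject H0.

W+ = 11.5, W- = 16.5, W = min = 11.5, p = 0.670939, fail to reject H0.


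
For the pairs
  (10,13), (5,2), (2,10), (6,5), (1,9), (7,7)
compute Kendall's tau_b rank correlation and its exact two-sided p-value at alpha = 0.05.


Step 1: Enumerate the 15 unordered pairs (i,j) with i<j and classify each by sign(x_j-x_i) * sign(y_j-y_i).
  (1,2):dx=-5,dy=-11->C; (1,3):dx=-8,dy=-3->C; (1,4):dx=-4,dy=-8->C; (1,5):dx=-9,dy=-4->C
  (1,6):dx=-3,dy=-6->C; (2,3):dx=-3,dy=+8->D; (2,4):dx=+1,dy=+3->C; (2,5):dx=-4,dy=+7->D
  (2,6):dx=+2,dy=+5->C; (3,4):dx=+4,dy=-5->D; (3,5):dx=-1,dy=-1->C; (3,6):dx=+5,dy=-3->D
  (4,5):dx=-5,dy=+4->D; (4,6):dx=+1,dy=+2->C; (5,6):dx=+6,dy=-2->D
Step 2: C = 9, D = 6, total pairs = 15.
Step 3: tau = (C - D)/(n(n-1)/2) = (9 - 6)/15 = 0.200000.
Step 4: Exact two-sided p-value (enumerate n! = 720 permutations of y under H0): p = 0.719444.
Step 5: alpha = 0.05. fail to reject H0.

tau_b = 0.2000 (C=9, D=6), p = 0.719444, fail to reject H0.


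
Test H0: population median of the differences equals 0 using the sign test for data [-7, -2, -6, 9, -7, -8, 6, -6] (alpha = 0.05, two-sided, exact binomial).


Step 1: Discard zero differences. Original n = 8; n_eff = number of nonzero differences = 8.
Nonzero differences (with sign): -7, -2, -6, +9, -7, -8, +6, -6
Step 2: Count signs: positive = 2, negative = 6.
Step 3: Under H0: P(positive) = 0.5, so the number of positives S ~ Bin(8, 0.5).
Step 4: Two-sided exact p-value = sum of Bin(8,0.5) probabilities at or below the observed probability = 0.289062.
Step 5: alpha = 0.05. fail to reject H0.

n_eff = 8, pos = 2, neg = 6, p = 0.289062, fail to reject H0.


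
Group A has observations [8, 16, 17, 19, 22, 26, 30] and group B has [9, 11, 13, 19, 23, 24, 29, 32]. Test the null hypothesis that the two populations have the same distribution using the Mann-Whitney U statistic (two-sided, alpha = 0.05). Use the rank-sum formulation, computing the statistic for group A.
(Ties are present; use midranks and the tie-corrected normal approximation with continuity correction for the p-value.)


Step 1: Combine and sort all 15 observations; assign midranks.
sorted (value, group): (8,X), (9,Y), (11,Y), (13,Y), (16,X), (17,X), (19,X), (19,Y), (22,X), (23,Y), (24,Y), (26,X), (29,Y), (30,X), (32,Y)
ranks: 8->1, 9->2, 11->3, 13->4, 16->5, 17->6, 19->7.5, 19->7.5, 22->9, 23->10, 24->11, 26->12, 29->13, 30->14, 32->15
Step 2: Rank sum for X: R1 = 1 + 5 + 6 + 7.5 + 9 + 12 + 14 = 54.5.
Step 3: U_X = R1 - n1(n1+1)/2 = 54.5 - 7*8/2 = 54.5 - 28 = 26.5.
       U_Y = n1*n2 - U_X = 56 - 26.5 = 29.5.
Step 4: Ties are present, so use the tie-corrected normal approximation (with continuity correction) for the p-value.
Step 5: p-value = 0.907786; compare to alpha = 0.05. fail to reject H0.

U_X = 26.5, p = 0.907786, fail to reject H0 at alpha = 0.05.


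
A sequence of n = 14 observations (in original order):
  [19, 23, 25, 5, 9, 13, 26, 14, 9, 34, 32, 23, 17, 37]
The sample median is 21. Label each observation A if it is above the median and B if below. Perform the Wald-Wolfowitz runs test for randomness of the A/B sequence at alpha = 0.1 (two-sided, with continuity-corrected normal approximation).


Step 1: Compute median = 21; label A = above, B = below.
Labels in order: BAABBBABBAAABA  (n_A = 7, n_B = 7)
Step 2: Count runs R = 8.
Step 3: Under H0 (random ordering), E[R] = 2*n_A*n_B/(n_A+n_B) + 1 = 2*7*7/14 + 1 = 8.0000.
        Var[R] = 2*n_A*n_B*(2*n_A*n_B - n_A - n_B) / ((n_A+n_B)^2 * (n_A+n_B-1)) = 8232/2548 = 3.2308.
        SD[R] = 1.7974.
Step 4: R = E[R], so z = 0 with no continuity correction.
Step 5: Two-sided p-value via normal approximation = 2*(1 - Phi(|z|)) = 1.000000.
Step 6: alpha = 0.1. fail to reject H0.

R = 8, z = 0.0000, p = 1.000000, fail to reject H0.


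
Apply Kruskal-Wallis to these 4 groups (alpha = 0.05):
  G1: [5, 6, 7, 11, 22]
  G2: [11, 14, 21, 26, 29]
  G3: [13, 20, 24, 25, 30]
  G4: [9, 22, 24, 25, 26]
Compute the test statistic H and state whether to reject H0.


Step 1: Combine all N = 20 observations and assign midranks.
sorted (value, group, rank): (5,G1,1), (6,G1,2), (7,G1,3), (9,G4,4), (11,G1,5.5), (11,G2,5.5), (13,G3,7), (14,G2,8), (20,G3,9), (21,G2,10), (22,G1,11.5), (22,G4,11.5), (24,G3,13.5), (24,G4,13.5), (25,G3,15.5), (25,G4,15.5), (26,G2,17.5), (26,G4,17.5), (29,G2,19), (30,G3,20)
Step 2: Sum ranks within each group.
R_1 = 23 (n_1 = 5)
R_2 = 60 (n_2 = 5)
R_3 = 65 (n_3 = 5)
R_4 = 62 (n_4 = 5)
Step 3: H = 12/(N(N+1)) * sum(R_i^2/n_i) - 3(N+1)
     = 12/(20*21) * (23^2/5 + 60^2/5 + 65^2/5 + 62^2/5) - 3*21
     = 0.028571 * 2439.6 - 63
     = 6.702857.
Step 4: Ties present; correction factor C = 1 - 30/(20^3 - 20) = 0.996241. Corrected H = 6.702857 / 0.996241 = 6.728151.
Step 5: Under H0, H ~ chi^2(3); p-value = 0.081086.
Step 6: alpha = 0.05. fail to reject H0.

H = 6.7282, df = 3, p = 0.081086, fail to reject H0.


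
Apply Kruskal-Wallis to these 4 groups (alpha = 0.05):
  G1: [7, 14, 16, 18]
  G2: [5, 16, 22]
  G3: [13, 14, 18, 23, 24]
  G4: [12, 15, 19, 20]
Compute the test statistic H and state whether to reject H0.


Step 1: Combine all N = 16 observations and assign midranks.
sorted (value, group, rank): (5,G2,1), (7,G1,2), (12,G4,3), (13,G3,4), (14,G1,5.5), (14,G3,5.5), (15,G4,7), (16,G1,8.5), (16,G2,8.5), (18,G1,10.5), (18,G3,10.5), (19,G4,12), (20,G4,13), (22,G2,14), (23,G3,15), (24,G3,16)
Step 2: Sum ranks within each group.
R_1 = 26.5 (n_1 = 4)
R_2 = 23.5 (n_2 = 3)
R_3 = 51 (n_3 = 5)
R_4 = 35 (n_4 = 4)
Step 3: H = 12/(N(N+1)) * sum(R_i^2/n_i) - 3(N+1)
     = 12/(16*17) * (26.5^2/4 + 23.5^2/3 + 51^2/5 + 35^2/4) - 3*17
     = 0.044118 * 1186.1 - 51
     = 1.327757.
Step 4: Ties present; correction factor C = 1 - 18/(16^3 - 16) = 0.995588. Corrected H = 1.327757 / 0.995588 = 1.333641.
Step 5: Under H0, H ~ chi^2(3); p-value = 0.721161.
Step 6: alpha = 0.05. fail to reject H0.

H = 1.3336, df = 3, p = 0.721161, fail to reject H0.


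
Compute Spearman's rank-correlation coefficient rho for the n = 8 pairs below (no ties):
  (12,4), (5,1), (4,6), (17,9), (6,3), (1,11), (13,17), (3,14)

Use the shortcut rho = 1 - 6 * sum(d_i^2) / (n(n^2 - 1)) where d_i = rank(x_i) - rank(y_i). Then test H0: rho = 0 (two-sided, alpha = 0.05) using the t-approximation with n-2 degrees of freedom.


Step 1: Rank x and y separately (midranks; no ties here).
rank(x): 12->6, 5->4, 4->3, 17->8, 6->5, 1->1, 13->7, 3->2
rank(y): 4->3, 1->1, 6->4, 9->5, 3->2, 11->6, 17->8, 14->7
Step 2: d_i = R_x(i) - R_y(i); compute d_i^2.
  (6-3)^2=9, (4-1)^2=9, (3-4)^2=1, (8-5)^2=9, (5-2)^2=9, (1-6)^2=25, (7-8)^2=1, (2-7)^2=25
sum(d^2) = 88.
Step 3: rho = 1 - 6*88 / (8*(8^2 - 1)) = 1 - 528/504 = -0.047619.
Step 4: Under H0, t = rho * sqrt((n-2)/(1-rho^2)) = -0.1168 ~ t(6).
Step 5: Two-sided p-value from the t-distribution with 6 df = 0.910849.
Step 6: alpha = 0.05. fail to reject H0.

rho = -0.0476, p = 0.910849, fail to reject H0 at alpha = 0.05.


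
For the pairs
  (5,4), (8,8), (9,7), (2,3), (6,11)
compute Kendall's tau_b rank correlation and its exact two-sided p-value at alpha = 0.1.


Step 1: Enumerate the 10 unordered pairs (i,j) with i<j and classify each by sign(x_j-x_i) * sign(y_j-y_i).
  (1,2):dx=+3,dy=+4->C; (1,3):dx=+4,dy=+3->C; (1,4):dx=-3,dy=-1->C; (1,5):dx=+1,dy=+7->C
  (2,3):dx=+1,dy=-1->D; (2,4):dx=-6,dy=-5->C; (2,5):dx=-2,dy=+3->D; (3,4):dx=-7,dy=-4->C
  (3,5):dx=-3,dy=+4->D; (4,5):dx=+4,dy=+8->C
Step 2: C = 7, D = 3, total pairs = 10.
Step 3: tau = (C - D)/(n(n-1)/2) = (7 - 3)/10 = 0.400000.
Step 4: Exact two-sided p-value (enumerate n! = 120 permutations of y under H0): p = 0.483333.
Step 5: alpha = 0.1. fail to reject H0.

tau_b = 0.4000 (C=7, D=3), p = 0.483333, fail to reject H0.


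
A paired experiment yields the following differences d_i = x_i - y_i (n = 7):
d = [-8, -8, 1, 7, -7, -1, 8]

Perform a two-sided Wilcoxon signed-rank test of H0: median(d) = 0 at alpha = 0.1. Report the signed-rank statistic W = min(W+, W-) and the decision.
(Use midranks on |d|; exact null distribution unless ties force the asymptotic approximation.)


Step 1: Drop any zero differences (none here) and take |d_i|.
|d| = [8, 8, 1, 7, 7, 1, 8]
Step 2: Midrank |d_i| (ties get averaged ranks).
ranks: |8|->6, |8|->6, |1|->1.5, |7|->3.5, |7|->3.5, |1|->1.5, |8|->6
Step 3: Attach original signs; sum ranks with positive sign and with negative sign.
W+ = 1.5 + 3.5 + 6 = 11
W- = 6 + 6 + 3.5 + 1.5 = 17
(Check: W+ + W- = 28 should equal n(n+1)/2 = 28.)
Step 4: Test statistic W = min(W+, W-) = 11.
Step 5: Ties in |d|, so use the tie-corrected normal approximation.
        E[W] = n(n+1)/4 = 7*8/4 = 14.
        Tie groups: |d|=1 (t=2), |d|=7 (t=2), |d|=8 (t=3); sum(t^3 - t) = 36.
        Var[W] = n(n+1)(2n+1)/24 - sum(t^3-t)/48 = 840/24 - 36/48 = 34.25.
        z = (W - E[W]) / sqrt(Var[W]) = (11 - 14) / 5.8523 = -0.5126.
        Two-sided p = 2*Phi(z) = 0.608221.
Step 6: alpha = 0.1. fail to reject H0.

W+ = 11, W- = 17, W = min = 11, p = 0.608221, fail to reject H0.


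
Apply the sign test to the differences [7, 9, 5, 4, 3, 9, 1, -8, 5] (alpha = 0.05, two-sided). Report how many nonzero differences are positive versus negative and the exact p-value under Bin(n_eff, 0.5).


Step 1: Discard zero differences. Original n = 9; n_eff = number of nonzero differences = 9.
Nonzero differences (with sign): +7, +9, +5, +4, +3, +9, +1, -8, +5
Step 2: Count signs: positive = 8, negative = 1.
Step 3: Under H0: P(positive) = 0.5, so the number of positives S ~ Bin(9, 0.5).
Step 4: Two-sided exact p-value = sum of Bin(9,0.5) probabilities at or below the observed probability = 0.039062.
Step 5: alpha = 0.05. reject H0.

n_eff = 9, pos = 8, neg = 1, p = 0.039062, reject H0.


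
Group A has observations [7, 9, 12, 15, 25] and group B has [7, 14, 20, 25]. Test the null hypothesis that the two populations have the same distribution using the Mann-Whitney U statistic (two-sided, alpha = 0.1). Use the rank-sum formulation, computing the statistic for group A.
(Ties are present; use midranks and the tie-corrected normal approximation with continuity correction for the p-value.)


Step 1: Combine and sort all 9 observations; assign midranks.
sorted (value, group): (7,X), (7,Y), (9,X), (12,X), (14,Y), (15,X), (20,Y), (25,X), (25,Y)
ranks: 7->1.5, 7->1.5, 9->3, 12->4, 14->5, 15->6, 20->7, 25->8.5, 25->8.5
Step 2: Rank sum for X: R1 = 1.5 + 3 + 4 + 6 + 8.5 = 23.
Step 3: U_X = R1 - n1(n1+1)/2 = 23 - 5*6/2 = 23 - 15 = 8.
       U_Y = n1*n2 - U_X = 20 - 8 = 12.
Step 4: Ties are present, so use the tie-corrected normal approximation (with continuity correction) for the p-value.
Step 5: p-value = 0.710992; compare to alpha = 0.1. fail to reject H0.

U_X = 8, p = 0.710992, fail to reject H0 at alpha = 0.1.


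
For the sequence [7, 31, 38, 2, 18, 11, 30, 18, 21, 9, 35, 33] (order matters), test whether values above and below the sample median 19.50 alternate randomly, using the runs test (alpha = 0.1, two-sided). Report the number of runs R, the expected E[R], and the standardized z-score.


Step 1: Compute median = 19.50; label A = above, B = below.
Labels in order: BAABBBABABAA  (n_A = 6, n_B = 6)
Step 2: Count runs R = 8.
Step 3: Under H0 (random ordering), E[R] = 2*n_A*n_B/(n_A+n_B) + 1 = 2*6*6/12 + 1 = 7.0000.
        Var[R] = 2*n_A*n_B*(2*n_A*n_B - n_A - n_B) / ((n_A+n_B)^2 * (n_A+n_B-1)) = 4320/1584 = 2.7273.
        SD[R] = 1.6514.
Step 4: Continuity-corrected z = (R - 0.5 - E[R]) / SD[R] = (8 - 0.5 - 7.0000) / 1.6514 = 0.3028.
Step 5: Two-sided p-value via normal approximation = 2*(1 - Phi(|z|)) = 0.762069.
Step 6: alpha = 0.1. fail to reject H0.

R = 8, z = 0.3028, p = 0.762069, fail to reject H0.


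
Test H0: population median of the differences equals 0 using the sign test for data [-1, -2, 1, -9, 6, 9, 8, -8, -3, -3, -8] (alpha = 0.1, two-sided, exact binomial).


Step 1: Discard zero differences. Original n = 11; n_eff = number of nonzero differences = 11.
Nonzero differences (with sign): -1, -2, +1, -9, +6, +9, +8, -8, -3, -3, -8
Step 2: Count signs: positive = 4, negative = 7.
Step 3: Under H0: P(positive) = 0.5, so the number of positives S ~ Bin(11, 0.5).
Step 4: Two-sided exact p-value = sum of Bin(11,0.5) probabilities at or below the observed probability = 0.548828.
Step 5: alpha = 0.1. fail to reject H0.

n_eff = 11, pos = 4, neg = 7, p = 0.548828, fail to reject H0.


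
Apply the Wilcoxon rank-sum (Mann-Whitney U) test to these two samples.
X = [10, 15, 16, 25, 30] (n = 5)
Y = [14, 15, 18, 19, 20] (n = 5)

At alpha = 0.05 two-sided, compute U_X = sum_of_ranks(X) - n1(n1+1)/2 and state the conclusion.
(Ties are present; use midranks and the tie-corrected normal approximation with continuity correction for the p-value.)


Step 1: Combine and sort all 10 observations; assign midranks.
sorted (value, group): (10,X), (14,Y), (15,X), (15,Y), (16,X), (18,Y), (19,Y), (20,Y), (25,X), (30,X)
ranks: 10->1, 14->2, 15->3.5, 15->3.5, 16->5, 18->6, 19->7, 20->8, 25->9, 30->10
Step 2: Rank sum for X: R1 = 1 + 3.5 + 5 + 9 + 10 = 28.5.
Step 3: U_X = R1 - n1(n1+1)/2 = 28.5 - 5*6/2 = 28.5 - 15 = 13.5.
       U_Y = n1*n2 - U_X = 25 - 13.5 = 11.5.
Step 4: Ties are present, so use the tie-corrected normal approximation (with continuity correction) for the p-value.
Step 5: p-value = 0.916563; compare to alpha = 0.05. fail to reject H0.

U_X = 13.5, p = 0.916563, fail to reject H0 at alpha = 0.05.


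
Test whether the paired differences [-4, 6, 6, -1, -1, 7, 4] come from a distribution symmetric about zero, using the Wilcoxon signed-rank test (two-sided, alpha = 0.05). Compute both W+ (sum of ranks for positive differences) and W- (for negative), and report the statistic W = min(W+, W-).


Step 1: Drop any zero differences (none here) and take |d_i|.
|d| = [4, 6, 6, 1, 1, 7, 4]
Step 2: Midrank |d_i| (ties get averaged ranks).
ranks: |4|->3.5, |6|->5.5, |6|->5.5, |1|->1.5, |1|->1.5, |7|->7, |4|->3.5
Step 3: Attach original signs; sum ranks with positive sign and with negative sign.
W+ = 5.5 + 5.5 + 7 + 3.5 = 21.5
W- = 3.5 + 1.5 + 1.5 = 6.5
(Check: W+ + W- = 28 should equal n(n+1)/2 = 28.)
Step 4: Test statistic W = min(W+, W-) = 6.5.
Step 5: Ties in |d|, so use the tie-corrected normal approximation.
        E[W] = n(n+1)/4 = 7*8/4 = 14.
        Tie groups: |d|=1 (t=2), |d|=4 (t=2), |d|=6 (t=2); sum(t^3 - t) = 18.
        Var[W] = n(n+1)(2n+1)/24 - sum(t^3-t)/48 = 840/24 - 18/48 = 34.625.
        z = (W - E[W]) / sqrt(Var[W]) = (6.5 - 14) / 5.8843 = -1.2746.
        Two-sided p = 2*Phi(z) = 0.202459.
Step 6: alpha = 0.05. fail to reject H0.

W+ = 21.5, W- = 6.5, W = min = 6.5, p = 0.202459, fail to reject H0.


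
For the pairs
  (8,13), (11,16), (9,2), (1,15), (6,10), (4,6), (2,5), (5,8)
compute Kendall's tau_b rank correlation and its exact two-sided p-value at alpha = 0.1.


Step 1: Enumerate the 28 unordered pairs (i,j) with i<j and classify each by sign(x_j-x_i) * sign(y_j-y_i).
  (1,2):dx=+3,dy=+3->C; (1,3):dx=+1,dy=-11->D; (1,4):dx=-7,dy=+2->D; (1,5):dx=-2,dy=-3->C
  (1,6):dx=-4,dy=-7->C; (1,7):dx=-6,dy=-8->C; (1,8):dx=-3,dy=-5->C; (2,3):dx=-2,dy=-14->C
  (2,4):dx=-10,dy=-1->C; (2,5):dx=-5,dy=-6->C; (2,6):dx=-7,dy=-10->C; (2,7):dx=-9,dy=-11->C
  (2,8):dx=-6,dy=-8->C; (3,4):dx=-8,dy=+13->D; (3,5):dx=-3,dy=+8->D; (3,6):dx=-5,dy=+4->D
  (3,7):dx=-7,dy=+3->D; (3,8):dx=-4,dy=+6->D; (4,5):dx=+5,dy=-5->D; (4,6):dx=+3,dy=-9->D
  (4,7):dx=+1,dy=-10->D; (4,8):dx=+4,dy=-7->D; (5,6):dx=-2,dy=-4->C; (5,7):dx=-4,dy=-5->C
  (5,8):dx=-1,dy=-2->C; (6,7):dx=-2,dy=-1->C; (6,8):dx=+1,dy=+2->C; (7,8):dx=+3,dy=+3->C
Step 2: C = 17, D = 11, total pairs = 28.
Step 3: tau = (C - D)/(n(n-1)/2) = (17 - 11)/28 = 0.214286.
Step 4: Exact two-sided p-value (enumerate n! = 40320 permutations of y under H0): p = 0.548413.
Step 5: alpha = 0.1. fail to reject H0.

tau_b = 0.2143 (C=17, D=11), p = 0.548413, fail to reject H0.


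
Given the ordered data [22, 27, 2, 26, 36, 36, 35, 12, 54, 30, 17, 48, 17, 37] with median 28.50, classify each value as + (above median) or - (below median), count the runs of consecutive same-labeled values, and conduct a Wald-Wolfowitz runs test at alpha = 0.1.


Step 1: Compute median = 28.50; label A = above, B = below.
Labels in order: BBBBAAABAABABA  (n_A = 7, n_B = 7)
Step 2: Count runs R = 8.
Step 3: Under H0 (random ordering), E[R] = 2*n_A*n_B/(n_A+n_B) + 1 = 2*7*7/14 + 1 = 8.0000.
        Var[R] = 2*n_A*n_B*(2*n_A*n_B - n_A - n_B) / ((n_A+n_B)^2 * (n_A+n_B-1)) = 8232/2548 = 3.2308.
        SD[R] = 1.7974.
Step 4: R = E[R], so z = 0 with no continuity correction.
Step 5: Two-sided p-value via normal approximation = 2*(1 - Phi(|z|)) = 1.000000.
Step 6: alpha = 0.1. fail to reject H0.

R = 8, z = 0.0000, p = 1.000000, fail to reject H0.


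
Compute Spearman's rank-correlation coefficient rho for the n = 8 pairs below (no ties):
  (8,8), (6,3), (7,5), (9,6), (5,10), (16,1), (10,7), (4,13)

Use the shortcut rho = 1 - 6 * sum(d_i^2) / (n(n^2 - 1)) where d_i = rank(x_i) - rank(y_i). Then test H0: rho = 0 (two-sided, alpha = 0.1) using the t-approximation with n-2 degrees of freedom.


Step 1: Rank x and y separately (midranks; no ties here).
rank(x): 8->5, 6->3, 7->4, 9->6, 5->2, 16->8, 10->7, 4->1
rank(y): 8->6, 3->2, 5->3, 6->4, 10->7, 1->1, 7->5, 13->8
Step 2: d_i = R_x(i) - R_y(i); compute d_i^2.
  (5-6)^2=1, (3-2)^2=1, (4-3)^2=1, (6-4)^2=4, (2-7)^2=25, (8-1)^2=49, (7-5)^2=4, (1-8)^2=49
sum(d^2) = 134.
Step 3: rho = 1 - 6*134 / (8*(8^2 - 1)) = 1 - 804/504 = -0.595238.
Step 4: Under H0, t = rho * sqrt((n-2)/(1-rho^2)) = -1.8145 ~ t(6).
Step 5: Two-sided p-value from the t-distribution with 6 df = 0.119530.
Step 6: alpha = 0.1. fail to reject H0.

rho = -0.5952, p = 0.119530, fail to reject H0 at alpha = 0.1.


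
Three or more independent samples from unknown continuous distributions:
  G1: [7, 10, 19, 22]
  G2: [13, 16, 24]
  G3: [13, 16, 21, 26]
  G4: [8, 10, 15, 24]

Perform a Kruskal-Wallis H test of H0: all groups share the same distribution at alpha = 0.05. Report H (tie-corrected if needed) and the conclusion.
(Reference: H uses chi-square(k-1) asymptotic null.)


Step 1: Combine all N = 15 observations and assign midranks.
sorted (value, group, rank): (7,G1,1), (8,G4,2), (10,G1,3.5), (10,G4,3.5), (13,G2,5.5), (13,G3,5.5), (15,G4,7), (16,G2,8.5), (16,G3,8.5), (19,G1,10), (21,G3,11), (22,G1,12), (24,G2,13.5), (24,G4,13.5), (26,G3,15)
Step 2: Sum ranks within each group.
R_1 = 26.5 (n_1 = 4)
R_2 = 27.5 (n_2 = 3)
R_3 = 40 (n_3 = 4)
R_4 = 26 (n_4 = 4)
Step 3: H = 12/(N(N+1)) * sum(R_i^2/n_i) - 3(N+1)
     = 12/(15*16) * (26.5^2/4 + 27.5^2/3 + 40^2/4 + 26^2/4) - 3*16
     = 0.050000 * 996.646 - 48
     = 1.832292.
Step 4: Ties present; correction factor C = 1 - 24/(15^3 - 15) = 0.992857. Corrected H = 1.832292 / 0.992857 = 1.845474.
Step 5: Under H0, H ~ chi^2(3); p-value = 0.605090.
Step 6: alpha = 0.05. fail to reject H0.

H = 1.8455, df = 3, p = 0.605090, fail to reject H0.


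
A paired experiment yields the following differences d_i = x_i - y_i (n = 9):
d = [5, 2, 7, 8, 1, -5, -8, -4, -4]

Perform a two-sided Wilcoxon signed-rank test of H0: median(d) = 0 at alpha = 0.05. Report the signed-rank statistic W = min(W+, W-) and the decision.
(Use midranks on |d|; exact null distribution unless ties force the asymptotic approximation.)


Step 1: Drop any zero differences (none here) and take |d_i|.
|d| = [5, 2, 7, 8, 1, 5, 8, 4, 4]
Step 2: Midrank |d_i| (ties get averaged ranks).
ranks: |5|->5.5, |2|->2, |7|->7, |8|->8.5, |1|->1, |5|->5.5, |8|->8.5, |4|->3.5, |4|->3.5
Step 3: Attach original signs; sum ranks with positive sign and with negative sign.
W+ = 5.5 + 2 + 7 + 8.5 + 1 = 24
W- = 5.5 + 8.5 + 3.5 + 3.5 = 21
(Check: W+ + W- = 45 should equal n(n+1)/2 = 45.)
Step 4: Test statistic W = min(W+, W-) = 21.
Step 5: Ties in |d|, so use the tie-corrected normal approximation.
        E[W] = n(n+1)/4 = 9*10/4 = 22.5.
        Tie groups: |d|=4 (t=2), |d|=5 (t=2), |d|=8 (t=2); sum(t^3 - t) = 18.
        Var[W] = n(n+1)(2n+1)/24 - sum(t^3-t)/48 = 1710/24 - 18/48 = 70.875.
        z = (W - E[W]) / sqrt(Var[W]) = (21 - 22.5) / 8.4187 = -0.1782.
        Two-sided p = 2*Phi(z) = 0.858586.
Step 6: alpha = 0.05. fail to reject H0.

W+ = 24, W- = 21, W = min = 21, p = 0.858586, fail to reject H0.


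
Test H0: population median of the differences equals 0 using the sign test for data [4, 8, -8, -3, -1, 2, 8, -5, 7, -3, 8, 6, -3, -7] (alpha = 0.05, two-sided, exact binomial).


Step 1: Discard zero differences. Original n = 14; n_eff = number of nonzero differences = 14.
Nonzero differences (with sign): +4, +8, -8, -3, -1, +2, +8, -5, +7, -3, +8, +6, -3, -7
Step 2: Count signs: positive = 7, negative = 7.
Step 3: Under H0: P(positive) = 0.5, so the number of positives S ~ Bin(14, 0.5).
Step 4: Two-sided exact p-value = sum of Bin(14,0.5) probabilities at or below the observed probability = 1.000000.
Step 5: alpha = 0.05. fail to reject H0.

n_eff = 14, pos = 7, neg = 7, p = 1.000000, fail to reject H0.


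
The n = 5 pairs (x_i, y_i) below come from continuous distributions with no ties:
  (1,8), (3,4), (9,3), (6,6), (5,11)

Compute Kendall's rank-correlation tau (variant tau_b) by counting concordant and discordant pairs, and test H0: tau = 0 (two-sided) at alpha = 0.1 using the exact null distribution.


Step 1: Enumerate the 10 unordered pairs (i,j) with i<j and classify each by sign(x_j-x_i) * sign(y_j-y_i).
  (1,2):dx=+2,dy=-4->D; (1,3):dx=+8,dy=-5->D; (1,4):dx=+5,dy=-2->D; (1,5):dx=+4,dy=+3->C
  (2,3):dx=+6,dy=-1->D; (2,4):dx=+3,dy=+2->C; (2,5):dx=+2,dy=+7->C; (3,4):dx=-3,dy=+3->D
  (3,5):dx=-4,dy=+8->D; (4,5):dx=-1,dy=+5->D
Step 2: C = 3, D = 7, total pairs = 10.
Step 3: tau = (C - D)/(n(n-1)/2) = (3 - 7)/10 = -0.400000.
Step 4: Exact two-sided p-value (enumerate n! = 120 permutations of y under H0): p = 0.483333.
Step 5: alpha = 0.1. fail to reject H0.

tau_b = -0.4000 (C=3, D=7), p = 0.483333, fail to reject H0.


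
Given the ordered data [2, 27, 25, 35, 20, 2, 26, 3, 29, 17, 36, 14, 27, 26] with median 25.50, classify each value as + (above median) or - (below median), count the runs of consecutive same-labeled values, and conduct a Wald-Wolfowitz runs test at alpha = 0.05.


Step 1: Compute median = 25.50; label A = above, B = below.
Labels in order: BABABBABABABAA  (n_A = 7, n_B = 7)
Step 2: Count runs R = 12.
Step 3: Under H0 (random ordering), E[R] = 2*n_A*n_B/(n_A+n_B) + 1 = 2*7*7/14 + 1 = 8.0000.
        Var[R] = 2*n_A*n_B*(2*n_A*n_B - n_A - n_B) / ((n_A+n_B)^2 * (n_A+n_B-1)) = 8232/2548 = 3.2308.
        SD[R] = 1.7974.
Step 4: Continuity-corrected z = (R - 0.5 - E[R]) / SD[R] = (12 - 0.5 - 8.0000) / 1.7974 = 1.9472.
Step 5: Two-sided p-value via normal approximation = 2*(1 - Phi(|z|)) = 0.051508.
Step 6: alpha = 0.05. fail to reject H0.

R = 12, z = 1.9472, p = 0.051508, fail to reject H0.


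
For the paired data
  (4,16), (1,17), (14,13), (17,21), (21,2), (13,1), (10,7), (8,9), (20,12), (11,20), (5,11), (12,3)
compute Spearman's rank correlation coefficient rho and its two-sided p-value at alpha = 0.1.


Step 1: Rank x and y separately (midranks; no ties here).
rank(x): 4->2, 1->1, 14->9, 17->10, 21->12, 13->8, 10->5, 8->4, 20->11, 11->6, 5->3, 12->7
rank(y): 16->9, 17->10, 13->8, 21->12, 2->2, 1->1, 7->4, 9->5, 12->7, 20->11, 11->6, 3->3
Step 2: d_i = R_x(i) - R_y(i); compute d_i^2.
  (2-9)^2=49, (1-10)^2=81, (9-8)^2=1, (10-12)^2=4, (12-2)^2=100, (8-1)^2=49, (5-4)^2=1, (4-5)^2=1, (11-7)^2=16, (6-11)^2=25, (3-6)^2=9, (7-3)^2=16
sum(d^2) = 352.
Step 3: rho = 1 - 6*352 / (12*(12^2 - 1)) = 1 - 2112/1716 = -0.230769.
Step 4: Under H0, t = rho * sqrt((n-2)/(1-rho^2)) = -0.7500 ~ t(10).
Step 5: Two-sided p-value from the t-distribution with 10 df = 0.470532.
Step 6: alpha = 0.1. fail to reject H0.

rho = -0.2308, p = 0.470532, fail to reject H0 at alpha = 0.1.


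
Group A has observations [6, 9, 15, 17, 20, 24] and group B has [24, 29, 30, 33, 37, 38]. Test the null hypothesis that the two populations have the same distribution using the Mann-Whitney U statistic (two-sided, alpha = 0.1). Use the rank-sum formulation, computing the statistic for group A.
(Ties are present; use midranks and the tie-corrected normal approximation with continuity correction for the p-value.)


Step 1: Combine and sort all 12 observations; assign midranks.
sorted (value, group): (6,X), (9,X), (15,X), (17,X), (20,X), (24,X), (24,Y), (29,Y), (30,Y), (33,Y), (37,Y), (38,Y)
ranks: 6->1, 9->2, 15->3, 17->4, 20->5, 24->6.5, 24->6.5, 29->8, 30->9, 33->10, 37->11, 38->12
Step 2: Rank sum for X: R1 = 1 + 2 + 3 + 4 + 5 + 6.5 = 21.5.
Step 3: U_X = R1 - n1(n1+1)/2 = 21.5 - 6*7/2 = 21.5 - 21 = 0.5.
       U_Y = n1*n2 - U_X = 36 - 0.5 = 35.5.
Step 4: Ties are present, so use the tie-corrected normal approximation (with continuity correction) for the p-value.
Step 5: p-value = 0.006392; compare to alpha = 0.1. reject H0.

U_X = 0.5, p = 0.006392, reject H0 at alpha = 0.1.


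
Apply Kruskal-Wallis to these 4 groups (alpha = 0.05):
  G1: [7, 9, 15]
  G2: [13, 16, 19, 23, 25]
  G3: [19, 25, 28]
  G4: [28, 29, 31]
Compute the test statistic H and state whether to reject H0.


Step 1: Combine all N = 14 observations and assign midranks.
sorted (value, group, rank): (7,G1,1), (9,G1,2), (13,G2,3), (15,G1,4), (16,G2,5), (19,G2,6.5), (19,G3,6.5), (23,G2,8), (25,G2,9.5), (25,G3,9.5), (28,G3,11.5), (28,G4,11.5), (29,G4,13), (31,G4,14)
Step 2: Sum ranks within each group.
R_1 = 7 (n_1 = 3)
R_2 = 32 (n_2 = 5)
R_3 = 27.5 (n_3 = 3)
R_4 = 38.5 (n_4 = 3)
Step 3: H = 12/(N(N+1)) * sum(R_i^2/n_i) - 3(N+1)
     = 12/(14*15) * (7^2/3 + 32^2/5 + 27.5^2/3 + 38.5^2/3) - 3*15
     = 0.057143 * 967.3 - 45
     = 10.274286.
Step 4: Ties present; correction factor C = 1 - 18/(14^3 - 14) = 0.993407. Corrected H = 10.274286 / 0.993407 = 10.342478.
Step 5: Under H0, H ~ chi^2(3); p-value = 0.015868.
Step 6: alpha = 0.05. reject H0.

H = 10.3425, df = 3, p = 0.015868, reject H0.


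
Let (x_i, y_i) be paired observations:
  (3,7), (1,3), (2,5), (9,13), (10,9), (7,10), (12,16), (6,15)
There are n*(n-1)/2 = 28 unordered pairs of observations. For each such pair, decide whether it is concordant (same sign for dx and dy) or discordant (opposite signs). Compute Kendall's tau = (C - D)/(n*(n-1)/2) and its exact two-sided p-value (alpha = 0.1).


Step 1: Enumerate the 28 unordered pairs (i,j) with i<j and classify each by sign(x_j-x_i) * sign(y_j-y_i).
  (1,2):dx=-2,dy=-4->C; (1,3):dx=-1,dy=-2->C; (1,4):dx=+6,dy=+6->C; (1,5):dx=+7,dy=+2->C
  (1,6):dx=+4,dy=+3->C; (1,7):dx=+9,dy=+9->C; (1,8):dx=+3,dy=+8->C; (2,3):dx=+1,dy=+2->C
  (2,4):dx=+8,dy=+10->C; (2,5):dx=+9,dy=+6->C; (2,6):dx=+6,dy=+7->C; (2,7):dx=+11,dy=+13->C
  (2,8):dx=+5,dy=+12->C; (3,4):dx=+7,dy=+8->C; (3,5):dx=+8,dy=+4->C; (3,6):dx=+5,dy=+5->C
  (3,7):dx=+10,dy=+11->C; (3,8):dx=+4,dy=+10->C; (4,5):dx=+1,dy=-4->D; (4,6):dx=-2,dy=-3->C
  (4,7):dx=+3,dy=+3->C; (4,8):dx=-3,dy=+2->D; (5,6):dx=-3,dy=+1->D; (5,7):dx=+2,dy=+7->C
  (5,8):dx=-4,dy=+6->D; (6,7):dx=+5,dy=+6->C; (6,8):dx=-1,dy=+5->D; (7,8):dx=-6,dy=-1->C
Step 2: C = 23, D = 5, total pairs = 28.
Step 3: tau = (C - D)/(n(n-1)/2) = (23 - 5)/28 = 0.642857.
Step 4: Exact two-sided p-value (enumerate n! = 40320 permutations of y under H0): p = 0.031151.
Step 5: alpha = 0.1. reject H0.

tau_b = 0.6429 (C=23, D=5), p = 0.031151, reject H0.


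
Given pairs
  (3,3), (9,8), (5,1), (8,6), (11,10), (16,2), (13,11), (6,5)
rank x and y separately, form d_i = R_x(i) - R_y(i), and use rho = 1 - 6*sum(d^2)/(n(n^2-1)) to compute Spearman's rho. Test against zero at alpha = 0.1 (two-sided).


Step 1: Rank x and y separately (midranks; no ties here).
rank(x): 3->1, 9->5, 5->2, 8->4, 11->6, 16->8, 13->7, 6->3
rank(y): 3->3, 8->6, 1->1, 6->5, 10->7, 2->2, 11->8, 5->4
Step 2: d_i = R_x(i) - R_y(i); compute d_i^2.
  (1-3)^2=4, (5-6)^2=1, (2-1)^2=1, (4-5)^2=1, (6-7)^2=1, (8-2)^2=36, (7-8)^2=1, (3-4)^2=1
sum(d^2) = 46.
Step 3: rho = 1 - 6*46 / (8*(8^2 - 1)) = 1 - 276/504 = 0.452381.
Step 4: Under H0, t = rho * sqrt((n-2)/(1-rho^2)) = 1.2425 ~ t(6).
Step 5: Two-sided p-value from the t-distribution with 6 df = 0.260405.
Step 6: alpha = 0.1. fail to reject H0.

rho = 0.4524, p = 0.260405, fail to reject H0 at alpha = 0.1.


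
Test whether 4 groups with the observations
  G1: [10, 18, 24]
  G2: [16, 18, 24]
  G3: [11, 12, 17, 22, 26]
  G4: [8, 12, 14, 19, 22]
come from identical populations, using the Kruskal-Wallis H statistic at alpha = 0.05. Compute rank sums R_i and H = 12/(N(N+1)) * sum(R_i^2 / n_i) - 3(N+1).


Step 1: Combine all N = 16 observations and assign midranks.
sorted (value, group, rank): (8,G4,1), (10,G1,2), (11,G3,3), (12,G3,4.5), (12,G4,4.5), (14,G4,6), (16,G2,7), (17,G3,8), (18,G1,9.5), (18,G2,9.5), (19,G4,11), (22,G3,12.5), (22,G4,12.5), (24,G1,14.5), (24,G2,14.5), (26,G3,16)
Step 2: Sum ranks within each group.
R_1 = 26 (n_1 = 3)
R_2 = 31 (n_2 = 3)
R_3 = 44 (n_3 = 5)
R_4 = 35 (n_4 = 5)
Step 3: H = 12/(N(N+1)) * sum(R_i^2/n_i) - 3(N+1)
     = 12/(16*17) * (26^2/3 + 31^2/3 + 44^2/5 + 35^2/5) - 3*17
     = 0.044118 * 1177.87 - 51
     = 0.964706.
Step 4: Ties present; correction factor C = 1 - 24/(16^3 - 16) = 0.994118. Corrected H = 0.964706 / 0.994118 = 0.970414.
Step 5: Under H0, H ~ chi^2(3); p-value = 0.808410.
Step 6: alpha = 0.05. fail to reject H0.

H = 0.9704, df = 3, p = 0.808410, fail to reject H0.


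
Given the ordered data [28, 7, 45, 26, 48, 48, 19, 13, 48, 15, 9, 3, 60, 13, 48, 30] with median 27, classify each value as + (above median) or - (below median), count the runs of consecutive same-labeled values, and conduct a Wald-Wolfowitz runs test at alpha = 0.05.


Step 1: Compute median = 27; label A = above, B = below.
Labels in order: ABABAABBABBBABAA  (n_A = 8, n_B = 8)
Step 2: Count runs R = 11.
Step 3: Under H0 (random ordering), E[R] = 2*n_A*n_B/(n_A+n_B) + 1 = 2*8*8/16 + 1 = 9.0000.
        Var[R] = 2*n_A*n_B*(2*n_A*n_B - n_A - n_B) / ((n_A+n_B)^2 * (n_A+n_B-1)) = 14336/3840 = 3.7333.
        SD[R] = 1.9322.
Step 4: Continuity-corrected z = (R - 0.5 - E[R]) / SD[R] = (11 - 0.5 - 9.0000) / 1.9322 = 0.7763.
Step 5: Two-sided p-value via normal approximation = 2*(1 - Phi(|z|)) = 0.437558.
Step 6: alpha = 0.05. fail to reject H0.

R = 11, z = 0.7763, p = 0.437558, fail to reject H0.
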